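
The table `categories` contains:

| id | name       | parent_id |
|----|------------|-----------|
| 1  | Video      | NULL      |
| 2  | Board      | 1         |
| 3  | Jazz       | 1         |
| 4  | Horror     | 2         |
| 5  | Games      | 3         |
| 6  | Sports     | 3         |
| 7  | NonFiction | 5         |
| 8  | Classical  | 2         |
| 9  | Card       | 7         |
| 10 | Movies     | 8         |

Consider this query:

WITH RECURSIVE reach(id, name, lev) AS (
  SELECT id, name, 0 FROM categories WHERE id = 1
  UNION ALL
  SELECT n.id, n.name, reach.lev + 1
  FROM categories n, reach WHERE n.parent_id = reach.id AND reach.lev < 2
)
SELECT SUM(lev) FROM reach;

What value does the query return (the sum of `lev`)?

10

Base: id=1 (Video) at lev 0.
Iteration 1: rows with parent_id in {1} -> Board (id 2, lev 1), Jazz (id 3, lev 1).
Iteration 2: rows with parent_id in {2,3} -> Horror (id 4, lev 2), Games (id 5, lev 2), Sports (id 6, lev 2), Classical (id 8, lev 2).
Iteration 3: lev < 2 fails for all current rows; recursion stops.
SUM(lev) = 0 + 1 + 1 + 2 + 2 + 2 + 2 = 10.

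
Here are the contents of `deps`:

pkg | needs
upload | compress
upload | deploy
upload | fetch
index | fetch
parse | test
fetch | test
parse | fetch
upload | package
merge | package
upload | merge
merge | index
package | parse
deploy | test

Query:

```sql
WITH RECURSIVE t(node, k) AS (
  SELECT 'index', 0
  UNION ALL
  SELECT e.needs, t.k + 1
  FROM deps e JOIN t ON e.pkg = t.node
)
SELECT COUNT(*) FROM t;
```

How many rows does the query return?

3

Base: (index, k=0).
Iteration 1: edges from {index} -> (fetch, k=1).
Iteration 2: edges from {fetch} -> (test, k=2).
Iteration 3: no outgoing edges from {test}; recursion stops.
Total rows emitted: 3.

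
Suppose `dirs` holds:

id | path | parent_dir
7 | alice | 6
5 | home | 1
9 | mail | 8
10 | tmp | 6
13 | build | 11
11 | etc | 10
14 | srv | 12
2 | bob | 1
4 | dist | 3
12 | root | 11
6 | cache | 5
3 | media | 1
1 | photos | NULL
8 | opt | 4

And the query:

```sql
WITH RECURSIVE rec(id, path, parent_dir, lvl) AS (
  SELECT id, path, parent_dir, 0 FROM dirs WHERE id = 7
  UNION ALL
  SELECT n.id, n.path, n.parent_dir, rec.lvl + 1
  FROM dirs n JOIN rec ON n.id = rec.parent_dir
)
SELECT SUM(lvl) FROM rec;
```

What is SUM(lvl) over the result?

Base: id=7 (alice), parent_dir=6, lvl 0.
Iteration 1: join on id=6 -> cache (id 6, parent_dir=5, lvl 1).
Iteration 2: join on id=5 -> home (id 5, parent_dir=1, lvl 2).
Iteration 3: join on id=1 -> photos (id 1, parent_dir=NULL, lvl 3).
Iteration 4: parent_dir is NULL; no match; recursion stops.
SUM(lvl) = 0 + 1 + 2 + 3 = 6.

6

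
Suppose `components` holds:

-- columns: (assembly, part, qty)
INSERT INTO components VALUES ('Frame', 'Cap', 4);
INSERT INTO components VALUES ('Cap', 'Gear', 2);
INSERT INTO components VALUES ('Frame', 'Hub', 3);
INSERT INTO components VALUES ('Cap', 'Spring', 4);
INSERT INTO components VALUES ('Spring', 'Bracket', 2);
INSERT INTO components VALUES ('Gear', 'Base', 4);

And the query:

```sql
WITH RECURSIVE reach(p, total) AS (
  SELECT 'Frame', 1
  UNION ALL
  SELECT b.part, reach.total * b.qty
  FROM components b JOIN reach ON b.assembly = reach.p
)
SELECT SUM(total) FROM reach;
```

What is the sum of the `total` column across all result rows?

Base: (Frame, total=1).
Iteration 1: components of {Frame} -> Cap = 1*4 = 4, Hub = 1*3 = 3.
Iteration 2: components of {Cap,Hub} -> Gear = 4*2 = 8, Spring = 4*4 = 16.
Iteration 3: components of {Gear,Spring} -> Base = 8*4 = 32, Bracket = 16*2 = 32.
Iteration 4: no further components; recursion stops.
SUM(total) = 1 + 4 + 3 + 8 + 16 + 32 + 32 = 96.

96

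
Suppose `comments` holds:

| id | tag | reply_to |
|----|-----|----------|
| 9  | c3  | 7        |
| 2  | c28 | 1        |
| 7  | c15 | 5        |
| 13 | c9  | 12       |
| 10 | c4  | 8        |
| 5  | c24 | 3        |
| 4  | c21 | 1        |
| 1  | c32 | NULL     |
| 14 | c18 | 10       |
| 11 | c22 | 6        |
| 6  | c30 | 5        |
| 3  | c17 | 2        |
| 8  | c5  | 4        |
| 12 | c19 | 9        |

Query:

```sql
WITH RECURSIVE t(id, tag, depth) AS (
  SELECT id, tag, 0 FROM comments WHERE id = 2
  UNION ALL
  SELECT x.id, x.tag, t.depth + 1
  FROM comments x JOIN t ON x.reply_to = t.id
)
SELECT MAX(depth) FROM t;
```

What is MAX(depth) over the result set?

6

Base: id=2 (c28) at depth 0.
Iteration 1: rows with reply_to in {2} -> c17 (id 3, depth 1).
Iteration 2: rows with reply_to in {3} -> c24 (id 5, depth 2).
Iteration 3: rows with reply_to in {5} -> c30 (id 6, depth 3), c15 (id 7, depth 3).
Iteration 4: rows with reply_to in {6,7} -> c3 (id 9, depth 4), c22 (id 11, depth 4).
Iteration 5: rows with reply_to in {9,11} -> c19 (id 12, depth 5).
Iteration 6: rows with reply_to in {12} -> c9 (id 13, depth 6).
Iteration 7: no rows with reply_to in {13}; recursion stops.
depth values: 0, 1, 2, 3, 3, 4, 4, 5, 6; the maximum is 6.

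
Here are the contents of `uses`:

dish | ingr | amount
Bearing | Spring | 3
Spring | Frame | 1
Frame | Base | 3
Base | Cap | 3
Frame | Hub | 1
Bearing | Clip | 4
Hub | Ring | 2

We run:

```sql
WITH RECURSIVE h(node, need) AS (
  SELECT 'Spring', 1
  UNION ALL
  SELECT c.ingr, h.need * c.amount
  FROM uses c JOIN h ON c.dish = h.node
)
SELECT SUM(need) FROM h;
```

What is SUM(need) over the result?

17

Base: (Spring, need=1).
Iteration 1: components of {Spring} -> Frame = 1*1 = 1.
Iteration 2: components of {Frame} -> Base = 1*3 = 3, Hub = 1*1 = 1.
Iteration 3: components of {Base,Hub} -> Cap = 3*3 = 9, Ring = 1*2 = 2.
Iteration 4: no further components; recursion stops.
SUM(need) = 1 + 1 + 1 + 3 + 2 + 9 = 17.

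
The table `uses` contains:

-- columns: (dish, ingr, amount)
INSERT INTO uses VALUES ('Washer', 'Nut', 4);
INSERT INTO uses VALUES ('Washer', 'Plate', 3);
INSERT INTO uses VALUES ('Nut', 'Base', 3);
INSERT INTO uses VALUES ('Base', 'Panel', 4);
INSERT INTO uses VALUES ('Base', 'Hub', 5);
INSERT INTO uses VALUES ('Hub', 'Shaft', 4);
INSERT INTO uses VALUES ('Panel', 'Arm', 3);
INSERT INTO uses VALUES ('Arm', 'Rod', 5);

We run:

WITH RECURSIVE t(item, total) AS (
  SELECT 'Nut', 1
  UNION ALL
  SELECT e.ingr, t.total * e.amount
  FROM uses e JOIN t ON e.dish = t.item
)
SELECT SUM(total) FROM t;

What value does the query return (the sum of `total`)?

307

Base: (Nut, total=1).
Iteration 1: components of {Nut} -> Base = 1*3 = 3.
Iteration 2: components of {Base} -> Hub = 3*5 = 15, Panel = 3*4 = 12.
Iteration 3: components of {Hub,Panel} -> Arm = 12*3 = 36, Shaft = 15*4 = 60.
Iteration 4: components of {Arm,Shaft} -> Rod = 36*5 = 180.
Iteration 5: no further components; recursion stops.
SUM(total) = 1 + 3 + 12 + 15 + 36 + 60 + 180 = 307.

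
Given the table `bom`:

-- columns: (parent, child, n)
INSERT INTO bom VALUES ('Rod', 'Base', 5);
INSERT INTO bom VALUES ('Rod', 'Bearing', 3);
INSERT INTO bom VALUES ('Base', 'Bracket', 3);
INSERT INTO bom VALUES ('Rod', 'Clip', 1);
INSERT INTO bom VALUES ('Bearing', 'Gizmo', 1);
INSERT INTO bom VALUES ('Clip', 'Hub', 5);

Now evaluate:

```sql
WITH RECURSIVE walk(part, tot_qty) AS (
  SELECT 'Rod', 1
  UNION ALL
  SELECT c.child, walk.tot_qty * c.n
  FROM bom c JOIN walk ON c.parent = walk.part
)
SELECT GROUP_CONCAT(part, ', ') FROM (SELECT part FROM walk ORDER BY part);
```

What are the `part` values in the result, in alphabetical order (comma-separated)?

Base, Bearing, Bracket, Clip, Gizmo, Hub, Rod

Base: (Rod, tot_qty=1).
Iteration 1: components of {Rod} -> Base = 1*5 = 5, Bearing = 1*3 = 3, Clip = 1*1 = 1.
Iteration 2: components of {Base,Bearing,Clip} -> Bracket = 5*3 = 15, Gizmo = 3*1 = 3, Hub = 1*5 = 5.
Iteration 3: no further components; recursion stops.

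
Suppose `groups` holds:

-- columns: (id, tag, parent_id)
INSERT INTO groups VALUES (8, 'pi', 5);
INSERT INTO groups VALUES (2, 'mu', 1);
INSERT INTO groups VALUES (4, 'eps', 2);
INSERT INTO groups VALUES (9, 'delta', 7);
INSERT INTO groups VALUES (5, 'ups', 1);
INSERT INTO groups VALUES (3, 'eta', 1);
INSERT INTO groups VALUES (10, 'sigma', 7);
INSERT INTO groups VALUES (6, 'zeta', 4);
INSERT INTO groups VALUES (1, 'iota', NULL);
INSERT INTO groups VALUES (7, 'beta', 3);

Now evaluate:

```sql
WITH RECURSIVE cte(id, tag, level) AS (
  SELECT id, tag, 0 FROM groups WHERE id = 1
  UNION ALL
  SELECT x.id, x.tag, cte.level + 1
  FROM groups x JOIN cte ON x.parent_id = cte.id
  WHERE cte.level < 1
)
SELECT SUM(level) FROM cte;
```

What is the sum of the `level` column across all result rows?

3

Base: id=1 (iota) at level 0.
Iteration 1: rows with parent_id in {1} -> mu (id 2, level 1), eta (id 3, level 1), ups (id 5, level 1).
Iteration 2: level < 1 fails for all current rows; recursion stops.
SUM(level) = 0 + 1 + 1 + 1 = 3.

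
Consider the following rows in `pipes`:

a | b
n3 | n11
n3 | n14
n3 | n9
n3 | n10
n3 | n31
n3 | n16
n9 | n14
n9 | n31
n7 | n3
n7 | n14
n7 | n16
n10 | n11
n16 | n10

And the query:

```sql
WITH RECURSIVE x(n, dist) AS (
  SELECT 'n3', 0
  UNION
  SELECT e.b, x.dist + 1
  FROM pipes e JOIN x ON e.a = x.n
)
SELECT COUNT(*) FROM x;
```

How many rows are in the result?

12

Base: (n3, dist=0).
Iteration 1: edges from {n3} -> (n10, dist=1), (n11, dist=1), (n14, dist=1), (n16, dist=1), (n31, dist=1), (n9, dist=1).
Iteration 2: edges from {n10,n11,n14,n16,n31,n9} -> (n10, dist=2), (n11, dist=2), (n14, dist=2), (n31, dist=2).
Iteration 3: edges from {n10,n11,n14,n31} -> (n11, dist=3).
Iteration 4: no outgoing edges from {n11}; recursion stops.
Total rows emitted: 12.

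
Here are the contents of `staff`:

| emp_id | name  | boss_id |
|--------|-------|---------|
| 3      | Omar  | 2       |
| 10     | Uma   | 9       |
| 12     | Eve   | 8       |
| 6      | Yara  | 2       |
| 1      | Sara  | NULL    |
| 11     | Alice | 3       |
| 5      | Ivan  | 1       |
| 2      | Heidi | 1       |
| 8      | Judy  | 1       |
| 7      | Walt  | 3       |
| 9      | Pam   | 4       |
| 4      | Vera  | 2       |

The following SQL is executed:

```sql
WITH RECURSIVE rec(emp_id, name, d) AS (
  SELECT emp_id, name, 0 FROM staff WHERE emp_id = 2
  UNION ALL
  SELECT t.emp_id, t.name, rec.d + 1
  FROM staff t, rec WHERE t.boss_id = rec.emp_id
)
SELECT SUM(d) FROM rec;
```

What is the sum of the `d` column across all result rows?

12

Base: emp_id=2 (Heidi) at d 0.
Iteration 1: rows with boss_id in {2} -> Omar (id 3, d 1), Vera (id 4, d 1), Yara (id 6, d 1).
Iteration 2: rows with boss_id in {3,4,6} -> Walt (id 7, d 2), Pam (id 9, d 2), Alice (id 11, d 2).
Iteration 3: rows with boss_id in {7,9,11} -> Uma (id 10, d 3).
Iteration 4: no rows with boss_id in {10}; recursion stops.
SUM(d) = 0 + 1 + 1 + 1 + 2 + 2 + 2 + 3 = 12.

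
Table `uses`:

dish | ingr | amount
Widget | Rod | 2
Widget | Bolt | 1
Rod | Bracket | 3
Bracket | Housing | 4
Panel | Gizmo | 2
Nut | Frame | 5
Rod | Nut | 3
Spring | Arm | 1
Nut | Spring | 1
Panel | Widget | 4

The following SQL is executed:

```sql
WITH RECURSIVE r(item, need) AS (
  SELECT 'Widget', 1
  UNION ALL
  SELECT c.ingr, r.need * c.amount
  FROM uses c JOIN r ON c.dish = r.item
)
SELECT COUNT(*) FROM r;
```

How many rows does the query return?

Base: (Widget, need=1).
Iteration 1: components of {Widget} -> Bolt = 1*1 = 1, Rod = 1*2 = 2.
Iteration 2: components of {Bolt,Rod} -> Bracket = 2*3 = 6, Nut = 2*3 = 6.
Iteration 3: components of {Bracket,Nut} -> Frame = 6*5 = 30, Housing = 6*4 = 24, Spring = 6*1 = 6.
Iteration 4: components of {Frame,Housing,Spring} -> Arm = 6*1 = 6.
Iteration 5: no further components; recursion stops.
Total rows emitted: 9.

9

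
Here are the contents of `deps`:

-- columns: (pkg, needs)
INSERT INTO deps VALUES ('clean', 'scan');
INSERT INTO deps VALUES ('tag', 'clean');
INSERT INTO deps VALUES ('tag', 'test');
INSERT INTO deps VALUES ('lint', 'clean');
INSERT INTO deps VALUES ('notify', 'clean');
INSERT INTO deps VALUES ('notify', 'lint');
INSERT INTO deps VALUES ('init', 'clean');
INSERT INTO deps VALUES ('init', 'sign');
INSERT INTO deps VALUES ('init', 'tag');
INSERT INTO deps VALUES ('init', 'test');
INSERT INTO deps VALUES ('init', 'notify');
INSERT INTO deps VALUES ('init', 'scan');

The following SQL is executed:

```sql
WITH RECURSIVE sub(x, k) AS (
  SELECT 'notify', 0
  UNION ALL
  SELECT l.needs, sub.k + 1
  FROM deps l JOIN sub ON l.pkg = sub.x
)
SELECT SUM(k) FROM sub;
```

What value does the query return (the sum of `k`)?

9

Base: (notify, k=0).
Iteration 1: edges from {notify} -> (clean, k=1), (lint, k=1).
Iteration 2: edges from {clean,lint} -> (clean, k=2), (scan, k=2).
Iteration 3: edges from {clean,scan} -> (scan, k=3).
Iteration 4: no outgoing edges from {scan}; recursion stops.
SUM(k) = 0 + 1 + 1 + 2 + 2 + 3 = 9.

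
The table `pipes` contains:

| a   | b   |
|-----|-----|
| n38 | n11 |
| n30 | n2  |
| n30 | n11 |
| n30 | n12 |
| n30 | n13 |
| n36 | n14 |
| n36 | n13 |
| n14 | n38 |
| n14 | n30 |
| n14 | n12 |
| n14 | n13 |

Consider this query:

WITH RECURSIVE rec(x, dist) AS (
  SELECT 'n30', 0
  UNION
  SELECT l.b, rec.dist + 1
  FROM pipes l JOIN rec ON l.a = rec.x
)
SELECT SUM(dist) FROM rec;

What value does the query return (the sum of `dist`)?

Base: (n30, dist=0).
Iteration 1: edges from {n30} -> (n11, dist=1), (n12, dist=1), (n13, dist=1), (n2, dist=1).
Iteration 2: no outgoing edges from {n11,n12,n13,n2}; recursion stops.
SUM(dist) = 0 + 1 + 1 + 1 + 1 = 4.

4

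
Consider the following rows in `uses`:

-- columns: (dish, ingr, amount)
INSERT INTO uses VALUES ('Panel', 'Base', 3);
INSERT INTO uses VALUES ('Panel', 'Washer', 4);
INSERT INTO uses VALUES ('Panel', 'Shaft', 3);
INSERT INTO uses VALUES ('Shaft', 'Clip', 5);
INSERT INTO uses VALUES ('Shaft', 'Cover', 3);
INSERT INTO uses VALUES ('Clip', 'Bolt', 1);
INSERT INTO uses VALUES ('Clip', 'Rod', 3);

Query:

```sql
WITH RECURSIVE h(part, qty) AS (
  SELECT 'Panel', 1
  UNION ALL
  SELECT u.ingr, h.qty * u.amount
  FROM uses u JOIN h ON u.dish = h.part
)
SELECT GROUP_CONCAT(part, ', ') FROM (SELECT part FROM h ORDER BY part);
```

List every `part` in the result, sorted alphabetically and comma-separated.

Base: (Panel, qty=1).
Iteration 1: components of {Panel} -> Base = 1*3 = 3, Shaft = 1*3 = 3, Washer = 1*4 = 4.
Iteration 2: components of {Base,Shaft,Washer} -> Clip = 3*5 = 15, Cover = 3*3 = 9.
Iteration 3: components of {Clip,Cover} -> Bolt = 15*1 = 15, Rod = 15*3 = 45.
Iteration 4: no further components; recursion stops.

Base, Bolt, Clip, Cover, Panel, Rod, Shaft, Washer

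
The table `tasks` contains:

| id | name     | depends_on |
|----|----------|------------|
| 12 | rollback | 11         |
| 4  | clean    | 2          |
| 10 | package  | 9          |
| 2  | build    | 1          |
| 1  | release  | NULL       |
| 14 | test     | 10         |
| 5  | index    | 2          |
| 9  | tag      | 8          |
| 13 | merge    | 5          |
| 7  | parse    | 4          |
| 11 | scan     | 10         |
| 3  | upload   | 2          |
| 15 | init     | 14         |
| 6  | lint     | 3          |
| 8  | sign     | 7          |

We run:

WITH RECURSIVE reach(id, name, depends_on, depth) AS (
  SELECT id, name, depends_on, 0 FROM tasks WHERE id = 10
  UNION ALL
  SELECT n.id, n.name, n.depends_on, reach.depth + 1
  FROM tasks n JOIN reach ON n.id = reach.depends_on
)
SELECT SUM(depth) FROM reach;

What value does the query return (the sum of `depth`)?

21

Base: id=10 (package), depends_on=9, depth 0.
Iteration 1: join on id=9 -> tag (id 9, depends_on=8, depth 1).
Iteration 2: join on id=8 -> sign (id 8, depends_on=7, depth 2).
Iteration 3: join on id=7 -> parse (id 7, depends_on=4, depth 3).
Iteration 4: join on id=4 -> clean (id 4, depends_on=2, depth 4).
Iteration 5: join on id=2 -> build (id 2, depends_on=1, depth 5).
Iteration 6: join on id=1 -> release (id 1, depends_on=NULL, depth 6).
Iteration 7: depends_on is NULL; no match; recursion stops.
SUM(depth) = 0 + 1 + 2 + 3 + 4 + 5 + 6 = 21.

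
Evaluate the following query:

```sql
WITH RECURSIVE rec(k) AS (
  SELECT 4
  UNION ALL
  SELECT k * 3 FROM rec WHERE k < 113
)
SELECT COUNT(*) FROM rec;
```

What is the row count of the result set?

Base: k=4.
Iteration 1: 4 < 113 holds -> k = 4 * 3 = 12.
Iteration 2: 12 < 113 holds -> k = 12 * 3 = 36.
Iteration 3: 36 < 113 holds -> k = 36 * 3 = 108.
Iteration 4: 108 < 113 holds -> k = 108 * 3 = 324.
Iteration 5: 324 < 113 fails; recursion stops.
Total rows emitted: 5.

5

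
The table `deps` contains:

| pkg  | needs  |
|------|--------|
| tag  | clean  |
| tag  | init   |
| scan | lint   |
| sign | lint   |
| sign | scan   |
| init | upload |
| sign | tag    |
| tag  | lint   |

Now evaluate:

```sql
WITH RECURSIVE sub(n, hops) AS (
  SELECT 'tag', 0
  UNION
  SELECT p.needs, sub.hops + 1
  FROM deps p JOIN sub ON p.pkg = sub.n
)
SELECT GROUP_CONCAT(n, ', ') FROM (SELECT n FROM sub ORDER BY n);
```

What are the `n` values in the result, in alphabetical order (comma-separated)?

Base: (tag, hops=0).
Iteration 1: edges from {tag} -> (clean, hops=1), (init, hops=1), (lint, hops=1).
Iteration 2: edges from {clean,init,lint} -> (upload, hops=2).
Iteration 3: no outgoing edges from {upload}; recursion stops.

clean, init, lint, tag, upload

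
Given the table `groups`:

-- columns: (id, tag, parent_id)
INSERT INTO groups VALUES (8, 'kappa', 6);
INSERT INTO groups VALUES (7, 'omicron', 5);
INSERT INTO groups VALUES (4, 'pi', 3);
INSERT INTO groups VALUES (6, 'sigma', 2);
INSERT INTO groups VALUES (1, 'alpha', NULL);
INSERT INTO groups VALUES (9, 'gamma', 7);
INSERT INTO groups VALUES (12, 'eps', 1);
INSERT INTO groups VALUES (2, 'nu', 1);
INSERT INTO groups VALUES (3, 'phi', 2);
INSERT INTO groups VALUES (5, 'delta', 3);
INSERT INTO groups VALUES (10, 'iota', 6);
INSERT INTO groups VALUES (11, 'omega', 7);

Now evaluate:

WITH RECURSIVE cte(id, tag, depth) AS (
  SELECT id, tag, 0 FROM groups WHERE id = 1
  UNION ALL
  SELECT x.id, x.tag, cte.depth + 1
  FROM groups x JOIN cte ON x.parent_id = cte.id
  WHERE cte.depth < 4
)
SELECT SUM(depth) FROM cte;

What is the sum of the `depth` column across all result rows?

Base: id=1 (alpha) at depth 0.
Iteration 1: rows with parent_id in {1} -> nu (id 2, depth 1), eps (id 12, depth 1).
Iteration 2: rows with parent_id in {2,12} -> phi (id 3, depth 2), sigma (id 6, depth 2).
Iteration 3: rows with parent_id in {3,6} -> pi (id 4, depth 3), delta (id 5, depth 3), kappa (id 8, depth 3), iota (id 10, depth 3).
Iteration 4: rows with parent_id in {4,5,8,10} -> omicron (id 7, depth 4).
Iteration 5: depth < 4 fails for all current rows; recursion stops.
SUM(depth) = 0 + 1 + 1 + 2 + 2 + 3 + 3 + 3 + 3 + 4 = 22.

22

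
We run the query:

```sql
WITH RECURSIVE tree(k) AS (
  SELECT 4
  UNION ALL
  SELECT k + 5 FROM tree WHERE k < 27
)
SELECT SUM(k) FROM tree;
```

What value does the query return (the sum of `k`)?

99

Base: k=4.
Iteration 1: 4 < 27 holds -> k = 4 + 5 = 9.
Iteration 2: 9 < 27 holds -> k = 9 + 5 = 14.
Iteration 3: 14 < 27 holds -> k = 14 + 5 = 19.
Iteration 4: 19 < 27 holds -> k = 19 + 5 = 24.
Iteration 5: 24 < 27 holds -> k = 24 + 5 = 29.
Iteration 6: 29 < 27 fails; recursion stops.
SUM(k) = 4 + 9 + 14 + 19 + 24 + 29 = 99.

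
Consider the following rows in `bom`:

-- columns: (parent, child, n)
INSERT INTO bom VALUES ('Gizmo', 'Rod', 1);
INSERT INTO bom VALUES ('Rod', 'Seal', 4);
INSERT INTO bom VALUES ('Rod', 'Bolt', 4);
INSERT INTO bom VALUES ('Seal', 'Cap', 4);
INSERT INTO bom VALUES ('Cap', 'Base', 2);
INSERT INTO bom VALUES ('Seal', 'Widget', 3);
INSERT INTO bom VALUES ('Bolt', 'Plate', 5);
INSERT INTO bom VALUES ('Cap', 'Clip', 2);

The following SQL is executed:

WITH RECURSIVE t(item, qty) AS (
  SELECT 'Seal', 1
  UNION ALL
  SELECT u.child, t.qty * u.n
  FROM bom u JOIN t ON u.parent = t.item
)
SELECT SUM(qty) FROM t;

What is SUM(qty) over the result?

24

Base: (Seal, qty=1).
Iteration 1: components of {Seal} -> Cap = 1*4 = 4, Widget = 1*3 = 3.
Iteration 2: components of {Cap,Widget} -> Base = 4*2 = 8, Clip = 4*2 = 8.
Iteration 3: no further components; recursion stops.
SUM(qty) = 1 + 4 + 3 + 8 + 8 = 24.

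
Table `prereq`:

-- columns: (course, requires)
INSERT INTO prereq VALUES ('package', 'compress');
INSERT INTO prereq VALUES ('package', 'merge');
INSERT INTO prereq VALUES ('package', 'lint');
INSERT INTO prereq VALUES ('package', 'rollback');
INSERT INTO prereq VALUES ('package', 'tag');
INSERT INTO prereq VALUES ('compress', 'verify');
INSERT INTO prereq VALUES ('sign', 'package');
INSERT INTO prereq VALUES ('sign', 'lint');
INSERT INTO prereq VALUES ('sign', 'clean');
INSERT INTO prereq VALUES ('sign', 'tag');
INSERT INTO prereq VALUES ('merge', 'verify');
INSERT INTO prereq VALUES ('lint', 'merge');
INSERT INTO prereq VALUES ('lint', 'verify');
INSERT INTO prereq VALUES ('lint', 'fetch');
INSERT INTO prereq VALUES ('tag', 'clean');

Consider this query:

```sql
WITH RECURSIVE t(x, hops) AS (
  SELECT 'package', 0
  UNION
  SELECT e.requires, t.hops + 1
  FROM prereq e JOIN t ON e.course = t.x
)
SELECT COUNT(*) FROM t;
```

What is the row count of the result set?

11

Base: (package, hops=0).
Iteration 1: edges from {package} -> (compress, hops=1), (lint, hops=1), (merge, hops=1), (rollback, hops=1), (tag, hops=1).
Iteration 2: edges from {compress,lint,merge,rollback,tag} -> (clean, hops=2), (fetch, hops=2), (merge, hops=2), (verify, hops=2). [UNION drops 2 duplicate row(s)]
Iteration 3: edges from {clean,fetch,merge,verify} -> (verify, hops=3).
Iteration 4: no outgoing edges from {verify}; recursion stops.
Total rows emitted: 11.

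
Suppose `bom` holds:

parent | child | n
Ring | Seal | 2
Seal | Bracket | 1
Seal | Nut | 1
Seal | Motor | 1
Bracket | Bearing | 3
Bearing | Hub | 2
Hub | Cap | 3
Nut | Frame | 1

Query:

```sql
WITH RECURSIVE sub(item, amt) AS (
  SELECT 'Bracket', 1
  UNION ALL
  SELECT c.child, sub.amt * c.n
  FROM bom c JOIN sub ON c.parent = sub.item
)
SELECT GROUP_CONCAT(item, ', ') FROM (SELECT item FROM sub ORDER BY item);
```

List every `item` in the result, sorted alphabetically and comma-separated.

Bearing, Bracket, Cap, Hub

Base: (Bracket, amt=1).
Iteration 1: components of {Bracket} -> Bearing = 1*3 = 3.
Iteration 2: components of {Bearing} -> Hub = 3*2 = 6.
Iteration 3: components of {Hub} -> Cap = 6*3 = 18.
Iteration 4: no further components; recursion stops.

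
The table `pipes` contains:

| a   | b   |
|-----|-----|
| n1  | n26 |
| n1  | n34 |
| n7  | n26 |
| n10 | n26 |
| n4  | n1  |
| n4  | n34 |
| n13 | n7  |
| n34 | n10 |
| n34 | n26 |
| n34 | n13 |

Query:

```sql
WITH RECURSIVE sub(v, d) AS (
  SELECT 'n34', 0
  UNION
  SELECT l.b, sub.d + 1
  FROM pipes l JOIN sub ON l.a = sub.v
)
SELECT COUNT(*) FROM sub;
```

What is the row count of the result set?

7

Base: (n34, d=0).
Iteration 1: edges from {n34} -> (n10, d=1), (n13, d=1), (n26, d=1).
Iteration 2: edges from {n10,n13,n26} -> (n26, d=2), (n7, d=2).
Iteration 3: edges from {n26,n7} -> (n26, d=3).
Iteration 4: no outgoing edges from {n26}; recursion stops.
Total rows emitted: 7.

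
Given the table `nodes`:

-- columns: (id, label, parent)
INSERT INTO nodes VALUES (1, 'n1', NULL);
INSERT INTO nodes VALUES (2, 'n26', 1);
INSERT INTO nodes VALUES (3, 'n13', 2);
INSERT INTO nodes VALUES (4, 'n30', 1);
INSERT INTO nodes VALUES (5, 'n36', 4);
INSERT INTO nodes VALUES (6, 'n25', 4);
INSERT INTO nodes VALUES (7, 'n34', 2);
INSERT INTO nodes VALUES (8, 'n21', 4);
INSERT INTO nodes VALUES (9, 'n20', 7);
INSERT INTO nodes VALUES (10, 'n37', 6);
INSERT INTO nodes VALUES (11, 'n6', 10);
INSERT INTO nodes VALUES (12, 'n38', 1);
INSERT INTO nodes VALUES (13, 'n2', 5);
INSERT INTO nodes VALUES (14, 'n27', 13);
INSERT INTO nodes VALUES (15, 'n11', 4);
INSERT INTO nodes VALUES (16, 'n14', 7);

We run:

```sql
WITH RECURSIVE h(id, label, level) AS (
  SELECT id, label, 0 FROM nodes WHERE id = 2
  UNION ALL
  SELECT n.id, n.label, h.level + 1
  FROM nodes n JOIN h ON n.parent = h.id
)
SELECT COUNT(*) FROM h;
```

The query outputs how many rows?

5

Base: id=2 (n26) at level 0.
Iteration 1: rows with parent in {2} -> n13 (id 3, level 1), n34 (id 7, level 1).
Iteration 2: rows with parent in {3,7} -> n20 (id 9, level 2), n14 (id 16, level 2).
Iteration 3: no rows with parent in {9,16}; recursion stops.
Total rows emitted: 5.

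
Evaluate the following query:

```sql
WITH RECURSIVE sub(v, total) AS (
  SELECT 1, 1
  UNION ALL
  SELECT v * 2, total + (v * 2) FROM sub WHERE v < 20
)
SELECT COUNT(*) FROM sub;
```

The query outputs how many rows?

6

Base: v=1, total=1.
Iteration 1: 1 < 20 holds -> v = 1 * 2 = 2, total = 1 + 2 = 3.
Iteration 2: 2 < 20 holds -> v = 2 * 2 = 4, total = 3 + 4 = 7.
Iteration 3: 4 < 20 holds -> v = 4 * 2 = 8, total = 7 + 8 = 15.
Iteration 4: 8 < 20 holds -> v = 8 * 2 = 16, total = 15 + 16 = 31.
Iteration 5: 16 < 20 holds -> v = 16 * 2 = 32, total = 31 + 32 = 63.
Iteration 6: 32 < 20 fails; recursion stops.
Total rows emitted: 6.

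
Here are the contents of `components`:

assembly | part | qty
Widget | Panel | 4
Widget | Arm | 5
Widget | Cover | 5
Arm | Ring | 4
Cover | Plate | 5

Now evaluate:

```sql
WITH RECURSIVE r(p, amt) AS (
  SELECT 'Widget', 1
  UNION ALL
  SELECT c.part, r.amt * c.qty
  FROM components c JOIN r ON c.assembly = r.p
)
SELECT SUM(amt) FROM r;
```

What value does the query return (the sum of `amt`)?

60

Base: (Widget, amt=1).
Iteration 1: components of {Widget} -> Arm = 1*5 = 5, Cover = 1*5 = 5, Panel = 1*4 = 4.
Iteration 2: components of {Arm,Cover,Panel} -> Plate = 5*5 = 25, Ring = 5*4 = 20.
Iteration 3: no further components; recursion stops.
SUM(amt) = 1 + 4 + 5 + 5 + 20 + 25 = 60.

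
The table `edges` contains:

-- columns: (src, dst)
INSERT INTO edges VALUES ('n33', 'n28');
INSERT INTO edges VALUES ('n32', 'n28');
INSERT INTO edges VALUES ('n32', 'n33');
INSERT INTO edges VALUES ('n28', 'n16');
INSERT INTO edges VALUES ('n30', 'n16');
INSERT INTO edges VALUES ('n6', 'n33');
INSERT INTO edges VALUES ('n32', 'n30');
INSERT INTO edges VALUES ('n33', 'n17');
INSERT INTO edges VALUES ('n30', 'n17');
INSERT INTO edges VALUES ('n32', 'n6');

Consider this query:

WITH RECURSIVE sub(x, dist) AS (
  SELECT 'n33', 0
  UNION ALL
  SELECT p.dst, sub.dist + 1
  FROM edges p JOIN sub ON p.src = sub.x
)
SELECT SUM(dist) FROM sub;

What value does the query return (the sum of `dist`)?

4

Base: (n33, dist=0).
Iteration 1: edges from {n33} -> (n17, dist=1), (n28, dist=1).
Iteration 2: edges from {n17,n28} -> (n16, dist=2).
Iteration 3: no outgoing edges from {n16}; recursion stops.
SUM(dist) = 0 + 1 + 1 + 2 = 4.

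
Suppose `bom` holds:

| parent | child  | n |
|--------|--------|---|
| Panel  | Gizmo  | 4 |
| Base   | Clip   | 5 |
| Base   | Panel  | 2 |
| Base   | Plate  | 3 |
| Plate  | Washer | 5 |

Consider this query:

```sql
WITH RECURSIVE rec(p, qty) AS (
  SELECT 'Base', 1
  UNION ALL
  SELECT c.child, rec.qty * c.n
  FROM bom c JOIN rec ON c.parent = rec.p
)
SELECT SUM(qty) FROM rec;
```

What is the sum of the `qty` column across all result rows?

34

Base: (Base, qty=1).
Iteration 1: components of {Base} -> Clip = 1*5 = 5, Panel = 1*2 = 2, Plate = 1*3 = 3.
Iteration 2: components of {Clip,Panel,Plate} -> Gizmo = 2*4 = 8, Washer = 3*5 = 15.
Iteration 3: no further components; recursion stops.
SUM(qty) = 1 + 3 + 2 + 5 + 15 + 8 = 34.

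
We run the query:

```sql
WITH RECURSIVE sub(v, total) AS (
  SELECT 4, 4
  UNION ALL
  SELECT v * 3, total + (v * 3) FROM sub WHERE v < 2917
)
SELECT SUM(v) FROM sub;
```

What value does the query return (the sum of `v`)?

Base: v=4, total=4.
Iteration 1: 4 < 2917 holds -> v = 4 * 3 = 12, total = 4 + 12 = 16.
Iteration 2: 12 < 2917 holds -> v = 12 * 3 = 36, total = 16 + 36 = 52.
Iteration 3: 36 < 2917 holds -> v = 36 * 3 = 108, total = 52 + 108 = 160.
Iteration 4: 108 < 2917 holds -> v = 108 * 3 = 324, total = 160 + 324 = 484.
Iteration 5: 324 < 2917 holds -> v = 324 * 3 = 972, total = 484 + 972 = 1456.
Iteration 6: 972 < 2917 holds -> v = 972 * 3 = 2916, total = 1456 + 2916 = 4372.
Iteration 7: 2916 < 2917 holds -> v = 2916 * 3 = 8748, total = 4372 + 8748 = 13120.
Iteration 8: 8748 < 2917 fails; recursion stops.
SUM(v) = 4 + 12 + 36 + 108 + 324 + 972 + 2916 + 8748 = 13120.

13120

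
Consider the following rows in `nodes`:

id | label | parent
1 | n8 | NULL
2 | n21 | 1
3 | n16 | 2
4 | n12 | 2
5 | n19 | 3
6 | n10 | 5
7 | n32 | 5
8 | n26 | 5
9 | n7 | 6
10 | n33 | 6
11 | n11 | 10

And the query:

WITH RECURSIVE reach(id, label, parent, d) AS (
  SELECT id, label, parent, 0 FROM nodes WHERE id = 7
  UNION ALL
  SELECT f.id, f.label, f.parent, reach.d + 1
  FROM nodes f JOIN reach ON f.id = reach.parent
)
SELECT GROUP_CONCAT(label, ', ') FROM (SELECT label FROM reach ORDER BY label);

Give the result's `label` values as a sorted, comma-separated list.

Base: id=7 (n32), parent=5, d 0.
Iteration 1: join on id=5 -> n19 (id 5, parent=3, d 1).
Iteration 2: join on id=3 -> n16 (id 3, parent=2, d 2).
Iteration 3: join on id=2 -> n21 (id 2, parent=1, d 3).
Iteration 4: join on id=1 -> n8 (id 1, parent=NULL, d 4).
Iteration 5: parent is NULL; no match; recursion stops.

n16, n19, n21, n32, n8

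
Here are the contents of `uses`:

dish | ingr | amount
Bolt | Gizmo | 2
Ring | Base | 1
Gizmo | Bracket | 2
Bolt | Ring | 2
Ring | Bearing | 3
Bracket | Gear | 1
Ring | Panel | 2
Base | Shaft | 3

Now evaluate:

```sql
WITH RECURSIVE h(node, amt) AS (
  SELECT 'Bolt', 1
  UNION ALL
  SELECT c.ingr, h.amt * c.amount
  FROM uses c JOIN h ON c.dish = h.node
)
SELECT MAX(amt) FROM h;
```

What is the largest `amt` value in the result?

Base: (Bolt, amt=1).
Iteration 1: components of {Bolt} -> Gizmo = 1*2 = 2, Ring = 1*2 = 2.
Iteration 2: components of {Gizmo,Ring} -> Base = 2*1 = 2, Bearing = 2*3 = 6, Bracket = 2*2 = 4, Panel = 2*2 = 4.
Iteration 3: components of {Base,Bearing,Bracket,Panel} -> Gear = 4*1 = 4, Shaft = 2*3 = 6.
Iteration 4: no further components; recursion stops.
amt values: 1, 2, 2, 6, 4, 2, 4, 6, 4; the maximum is 6.

6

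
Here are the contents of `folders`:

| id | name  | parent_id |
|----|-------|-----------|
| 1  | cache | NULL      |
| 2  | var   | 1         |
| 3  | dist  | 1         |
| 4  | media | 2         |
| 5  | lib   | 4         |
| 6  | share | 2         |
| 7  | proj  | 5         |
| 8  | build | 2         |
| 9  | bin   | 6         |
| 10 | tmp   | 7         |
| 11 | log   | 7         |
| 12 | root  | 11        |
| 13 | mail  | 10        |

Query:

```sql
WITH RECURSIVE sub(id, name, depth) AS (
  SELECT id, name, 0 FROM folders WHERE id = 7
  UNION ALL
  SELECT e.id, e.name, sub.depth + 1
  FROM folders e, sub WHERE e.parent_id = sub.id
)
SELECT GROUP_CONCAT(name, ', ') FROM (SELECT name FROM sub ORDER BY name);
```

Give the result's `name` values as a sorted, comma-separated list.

Base: id=7 (proj) at depth 0.
Iteration 1: rows with parent_id in {7} -> tmp (id 10, depth 1), log (id 11, depth 1).
Iteration 2: rows with parent_id in {10,11} -> root (id 12, depth 2), mail (id 13, depth 2).
Iteration 3: no rows with parent_id in {12,13}; recursion stops.

log, mail, proj, root, tmp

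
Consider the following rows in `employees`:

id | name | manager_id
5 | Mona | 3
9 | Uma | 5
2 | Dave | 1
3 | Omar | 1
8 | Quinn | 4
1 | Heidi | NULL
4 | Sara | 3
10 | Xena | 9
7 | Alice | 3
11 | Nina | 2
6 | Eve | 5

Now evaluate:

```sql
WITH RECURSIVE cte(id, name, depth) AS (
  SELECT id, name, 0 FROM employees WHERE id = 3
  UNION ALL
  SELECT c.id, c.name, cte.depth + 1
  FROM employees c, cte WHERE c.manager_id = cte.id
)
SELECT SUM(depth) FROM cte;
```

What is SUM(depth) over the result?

Base: id=3 (Omar) at depth 0.
Iteration 1: rows with manager_id in {3} -> Sara (id 4, depth 1), Mona (id 5, depth 1), Alice (id 7, depth 1).
Iteration 2: rows with manager_id in {4,5,7} -> Eve (id 6, depth 2), Quinn (id 8, depth 2), Uma (id 9, depth 2).
Iteration 3: rows with manager_id in {6,8,9} -> Xena (id 10, depth 3).
Iteration 4: no rows with manager_id in {10}; recursion stops.
SUM(depth) = 0 + 1 + 1 + 1 + 2 + 2 + 2 + 3 = 12.

12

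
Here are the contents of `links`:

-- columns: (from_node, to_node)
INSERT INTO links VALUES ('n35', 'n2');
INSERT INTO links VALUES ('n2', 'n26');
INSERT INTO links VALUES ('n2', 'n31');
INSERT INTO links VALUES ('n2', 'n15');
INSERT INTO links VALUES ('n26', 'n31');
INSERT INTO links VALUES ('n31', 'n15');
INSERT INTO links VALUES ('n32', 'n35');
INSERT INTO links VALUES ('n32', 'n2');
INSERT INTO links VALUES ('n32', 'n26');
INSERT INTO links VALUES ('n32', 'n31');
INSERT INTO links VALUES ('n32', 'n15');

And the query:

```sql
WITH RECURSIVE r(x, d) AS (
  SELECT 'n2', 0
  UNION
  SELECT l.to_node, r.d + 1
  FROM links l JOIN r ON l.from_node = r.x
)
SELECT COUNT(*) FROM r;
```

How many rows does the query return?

7

Base: (n2, d=0).
Iteration 1: edges from {n2} -> (n15, d=1), (n26, d=1), (n31, d=1).
Iteration 2: edges from {n15,n26,n31} -> (n15, d=2), (n31, d=2).
Iteration 3: edges from {n15,n31} -> (n15, d=3).
Iteration 4: no outgoing edges from {n15}; recursion stops.
Total rows emitted: 7.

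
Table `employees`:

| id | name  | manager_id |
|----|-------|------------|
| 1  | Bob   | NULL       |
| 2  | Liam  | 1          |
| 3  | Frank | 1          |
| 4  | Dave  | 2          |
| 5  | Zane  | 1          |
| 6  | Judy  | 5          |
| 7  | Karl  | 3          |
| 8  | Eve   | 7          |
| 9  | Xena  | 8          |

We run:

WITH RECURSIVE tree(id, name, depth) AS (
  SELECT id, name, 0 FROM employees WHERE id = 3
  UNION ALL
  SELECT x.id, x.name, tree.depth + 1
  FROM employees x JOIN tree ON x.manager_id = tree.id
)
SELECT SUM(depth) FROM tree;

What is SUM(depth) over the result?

6

Base: id=3 (Frank) at depth 0.
Iteration 1: rows with manager_id in {3} -> Karl (id 7, depth 1).
Iteration 2: rows with manager_id in {7} -> Eve (id 8, depth 2).
Iteration 3: rows with manager_id in {8} -> Xena (id 9, depth 3).
Iteration 4: no rows with manager_id in {9}; recursion stops.
SUM(depth) = 0 + 1 + 2 + 3 = 6.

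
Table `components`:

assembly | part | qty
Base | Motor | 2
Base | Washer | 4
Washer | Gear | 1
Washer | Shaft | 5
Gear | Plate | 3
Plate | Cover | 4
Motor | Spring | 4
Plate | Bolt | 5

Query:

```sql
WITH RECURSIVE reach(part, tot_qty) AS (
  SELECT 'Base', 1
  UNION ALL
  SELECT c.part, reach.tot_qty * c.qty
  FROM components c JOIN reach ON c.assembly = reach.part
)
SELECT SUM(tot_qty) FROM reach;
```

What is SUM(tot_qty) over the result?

159

Base: (Base, tot_qty=1).
Iteration 1: components of {Base} -> Motor = 1*2 = 2, Washer = 1*4 = 4.
Iteration 2: components of {Motor,Washer} -> Gear = 4*1 = 4, Shaft = 4*5 = 20, Spring = 2*4 = 8.
Iteration 3: components of {Gear,Shaft,Spring} -> Plate = 4*3 = 12.
Iteration 4: components of {Plate} -> Bolt = 12*5 = 60, Cover = 12*4 = 48.
Iteration 5: no further components; recursion stops.
SUM(tot_qty) = 1 + 2 + 4 + 8 + 4 + 20 + 12 + 48 + 60 = 159.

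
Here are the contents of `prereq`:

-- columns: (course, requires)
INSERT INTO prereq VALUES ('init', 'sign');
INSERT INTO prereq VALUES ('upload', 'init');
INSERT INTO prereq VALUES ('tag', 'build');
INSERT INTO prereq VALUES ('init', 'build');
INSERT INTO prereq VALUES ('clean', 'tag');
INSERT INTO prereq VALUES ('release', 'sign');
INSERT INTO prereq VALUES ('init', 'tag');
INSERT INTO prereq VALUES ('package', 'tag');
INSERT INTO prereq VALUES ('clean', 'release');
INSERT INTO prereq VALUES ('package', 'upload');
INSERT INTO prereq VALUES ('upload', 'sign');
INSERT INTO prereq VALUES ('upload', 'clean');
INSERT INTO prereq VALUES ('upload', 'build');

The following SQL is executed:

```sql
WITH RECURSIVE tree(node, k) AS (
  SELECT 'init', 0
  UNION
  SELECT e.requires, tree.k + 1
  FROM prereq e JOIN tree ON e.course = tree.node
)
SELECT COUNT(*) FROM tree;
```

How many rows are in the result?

5

Base: (init, k=0).
Iteration 1: edges from {init} -> (build, k=1), (sign, k=1), (tag, k=1).
Iteration 2: edges from {build,sign,tag} -> (build, k=2).
Iteration 3: no outgoing edges from {build}; recursion stops.
Total rows emitted: 5.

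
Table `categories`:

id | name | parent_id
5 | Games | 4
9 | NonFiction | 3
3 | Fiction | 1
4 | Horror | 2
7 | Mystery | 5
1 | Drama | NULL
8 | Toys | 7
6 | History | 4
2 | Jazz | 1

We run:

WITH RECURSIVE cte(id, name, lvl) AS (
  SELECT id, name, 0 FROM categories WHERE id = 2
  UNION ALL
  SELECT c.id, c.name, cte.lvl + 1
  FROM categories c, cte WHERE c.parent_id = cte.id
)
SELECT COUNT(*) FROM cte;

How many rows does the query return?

6

Base: id=2 (Jazz) at lvl 0.
Iteration 1: rows with parent_id in {2} -> Horror (id 4, lvl 1).
Iteration 2: rows with parent_id in {4} -> Games (id 5, lvl 2), History (id 6, lvl 2).
Iteration 3: rows with parent_id in {5,6} -> Mystery (id 7, lvl 3).
Iteration 4: rows with parent_id in {7} -> Toys (id 8, lvl 4).
Iteration 5: no rows with parent_id in {8}; recursion stops.
Total rows emitted: 6.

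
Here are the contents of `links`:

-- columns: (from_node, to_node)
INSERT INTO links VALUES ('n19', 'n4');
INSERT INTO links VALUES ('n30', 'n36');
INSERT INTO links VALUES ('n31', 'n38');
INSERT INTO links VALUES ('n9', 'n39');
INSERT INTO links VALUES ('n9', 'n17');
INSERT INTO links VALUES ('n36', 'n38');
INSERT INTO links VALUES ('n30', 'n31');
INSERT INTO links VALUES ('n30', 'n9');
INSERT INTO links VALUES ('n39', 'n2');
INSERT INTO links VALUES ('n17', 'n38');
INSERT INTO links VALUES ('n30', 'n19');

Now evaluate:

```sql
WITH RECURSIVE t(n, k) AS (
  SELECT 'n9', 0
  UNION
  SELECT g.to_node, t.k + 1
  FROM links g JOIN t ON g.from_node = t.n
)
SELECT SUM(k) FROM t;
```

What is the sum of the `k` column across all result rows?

Base: (n9, k=0).
Iteration 1: edges from {n9} -> (n17, k=1), (n39, k=1).
Iteration 2: edges from {n17,n39} -> (n2, k=2), (n38, k=2).
Iteration 3: no outgoing edges from {n2,n38}; recursion stops.
SUM(k) = 0 + 1 + 1 + 2 + 2 = 6.

6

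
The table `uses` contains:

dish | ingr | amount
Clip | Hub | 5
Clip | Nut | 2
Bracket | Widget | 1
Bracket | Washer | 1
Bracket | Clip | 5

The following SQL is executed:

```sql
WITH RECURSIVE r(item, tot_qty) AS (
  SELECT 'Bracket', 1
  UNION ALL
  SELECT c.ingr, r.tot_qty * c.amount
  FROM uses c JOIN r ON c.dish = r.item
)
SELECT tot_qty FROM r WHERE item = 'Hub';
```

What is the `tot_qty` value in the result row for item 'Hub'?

Base: (Bracket, tot_qty=1).
Iteration 1: components of {Bracket} -> Clip = 1*5 = 5, Washer = 1*1 = 1, Widget = 1*1 = 1.
Iteration 2: components of {Clip,Washer,Widget} -> Hub = 5*5 = 25, Nut = 5*2 = 10.
Iteration 3: no further components; recursion stops.

25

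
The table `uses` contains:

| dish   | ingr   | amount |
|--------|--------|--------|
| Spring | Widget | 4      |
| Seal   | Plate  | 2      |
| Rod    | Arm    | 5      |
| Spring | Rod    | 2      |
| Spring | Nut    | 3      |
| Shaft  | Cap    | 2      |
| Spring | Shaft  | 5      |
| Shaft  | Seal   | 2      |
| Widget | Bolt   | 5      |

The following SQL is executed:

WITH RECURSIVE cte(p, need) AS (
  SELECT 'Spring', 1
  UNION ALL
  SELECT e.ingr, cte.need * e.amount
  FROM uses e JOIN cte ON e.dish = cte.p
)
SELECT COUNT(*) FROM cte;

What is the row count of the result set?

Base: (Spring, need=1).
Iteration 1: components of {Spring} -> Nut = 1*3 = 3, Rod = 1*2 = 2, Shaft = 1*5 = 5, Widget = 1*4 = 4.
Iteration 2: components of {Nut,Rod,Shaft,Widget} -> Arm = 2*5 = 10, Bolt = 4*5 = 20, Cap = 5*2 = 10, Seal = 5*2 = 10.
Iteration 3: components of {Arm,Bolt,Cap,Seal} -> Plate = 10*2 = 20.
Iteration 4: no further components; recursion stops.
Total rows emitted: 10.

10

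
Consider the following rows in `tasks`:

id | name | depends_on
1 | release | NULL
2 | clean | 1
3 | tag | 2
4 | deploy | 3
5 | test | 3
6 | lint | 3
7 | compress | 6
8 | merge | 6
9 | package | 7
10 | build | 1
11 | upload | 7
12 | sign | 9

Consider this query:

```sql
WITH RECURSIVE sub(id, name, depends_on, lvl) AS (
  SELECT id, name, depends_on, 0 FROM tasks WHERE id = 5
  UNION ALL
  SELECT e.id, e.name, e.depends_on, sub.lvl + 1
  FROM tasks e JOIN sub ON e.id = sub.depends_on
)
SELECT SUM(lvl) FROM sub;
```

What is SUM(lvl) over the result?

Base: id=5 (test), depends_on=3, lvl 0.
Iteration 1: join on id=3 -> tag (id 3, depends_on=2, lvl 1).
Iteration 2: join on id=2 -> clean (id 2, depends_on=1, lvl 2).
Iteration 3: join on id=1 -> release (id 1, depends_on=NULL, lvl 3).
Iteration 4: depends_on is NULL; no match; recursion stops.
SUM(lvl) = 0 + 1 + 2 + 3 = 6.

6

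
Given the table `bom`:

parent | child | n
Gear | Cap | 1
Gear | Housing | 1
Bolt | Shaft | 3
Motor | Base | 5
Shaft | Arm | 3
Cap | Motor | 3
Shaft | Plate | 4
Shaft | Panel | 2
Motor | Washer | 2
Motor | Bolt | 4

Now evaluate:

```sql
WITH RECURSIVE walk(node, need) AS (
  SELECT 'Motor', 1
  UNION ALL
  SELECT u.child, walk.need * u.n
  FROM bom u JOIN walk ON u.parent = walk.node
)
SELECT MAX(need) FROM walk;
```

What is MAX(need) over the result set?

48

Base: (Motor, need=1).
Iteration 1: components of {Motor} -> Base = 1*5 = 5, Bolt = 1*4 = 4, Washer = 1*2 = 2.
Iteration 2: components of {Base,Bolt,Washer} -> Shaft = 4*3 = 12.
Iteration 3: components of {Shaft} -> Arm = 12*3 = 36, Panel = 12*2 = 24, Plate = 12*4 = 48.
Iteration 4: no further components; recursion stops.
need values: 1, 4, 5, 2, 12, 48, 24, 36; the maximum is 48.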